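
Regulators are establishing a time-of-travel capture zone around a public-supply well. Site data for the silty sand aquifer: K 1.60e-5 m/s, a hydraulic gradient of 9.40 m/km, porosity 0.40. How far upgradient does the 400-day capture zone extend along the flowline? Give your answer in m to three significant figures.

K = 1.60e-5 m/s × 86400 s/d = 1.382 m/d
Specific discharge q = 1.382 × 0.0094 = 0.01299 m/d
v_s = q/n_e = 0.01299/0.40 = 0.03249 m/d
L = v × T = 0.03249 × 400 = 12.99 m

13.0 m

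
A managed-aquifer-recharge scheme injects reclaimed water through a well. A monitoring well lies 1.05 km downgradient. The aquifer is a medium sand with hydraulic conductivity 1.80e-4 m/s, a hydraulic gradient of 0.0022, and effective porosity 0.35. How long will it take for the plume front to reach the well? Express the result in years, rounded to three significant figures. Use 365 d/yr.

29.4 years

K = 1.80e-4 m/s × 86400 s/d = 15.55 m/d
q = Ki = 15.55 × 0.0022 = 0.03421 m/d
Seepage velocity v = q / n = 0.03421 / 0.35 = 0.09776 m/d
L = 1.05 km = 1050 m
t = L / v = 1050 / 0.09776 = 10740 d
   = 10740 / 365 = 29.4 yr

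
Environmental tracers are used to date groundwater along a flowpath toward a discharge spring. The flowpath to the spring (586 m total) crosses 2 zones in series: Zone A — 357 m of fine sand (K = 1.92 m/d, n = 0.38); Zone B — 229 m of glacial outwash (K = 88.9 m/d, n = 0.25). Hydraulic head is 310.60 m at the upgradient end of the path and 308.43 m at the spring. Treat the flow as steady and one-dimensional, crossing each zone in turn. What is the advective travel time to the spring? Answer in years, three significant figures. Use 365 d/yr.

Total head drop ΔH = 310.60 − 308.43 = 2.17 m
Continuity: the same q passes through each zone, so ΔH = q·Σ(L_j/K_j) — the zones act as resistances in series.
Σ(L/K) = 357/1.92 + 229/88.9 = 185.9 + 2.576 = 188.5 d
q = ΔH / Σ(L/K) = 2.17 / 188.5 = 0.01151 m/d (same in every zone)
Zone A: v = q/n = 0.01151/0.38 = 0.03029 m/d → t_A = 357/0.03029 = 11790 d
Zone B: v = q/n = 0.01151/0.25 = 0.04604 m/d → t_B = 229/0.04604 = 4973 d
Total t = 11790 + 4973 = 16760 d
   = 16760 / 365 = 45.9 yr

45.9 years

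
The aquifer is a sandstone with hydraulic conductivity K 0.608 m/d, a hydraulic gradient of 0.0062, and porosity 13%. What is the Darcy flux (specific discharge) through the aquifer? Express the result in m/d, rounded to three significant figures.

q = Ki = 0.608 × 0.0062 = 0.003770 m/d

0.00377 m/d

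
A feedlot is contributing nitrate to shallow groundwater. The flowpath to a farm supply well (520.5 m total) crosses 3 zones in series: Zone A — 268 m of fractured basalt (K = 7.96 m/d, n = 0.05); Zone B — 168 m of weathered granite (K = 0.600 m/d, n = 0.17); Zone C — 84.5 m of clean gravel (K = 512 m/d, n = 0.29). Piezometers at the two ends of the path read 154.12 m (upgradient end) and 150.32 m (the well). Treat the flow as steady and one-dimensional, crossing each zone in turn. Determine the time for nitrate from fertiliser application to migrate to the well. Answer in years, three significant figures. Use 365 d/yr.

Total head drop ΔH = 154.12 − 150.32 = 3.80 m
Continuity: the same q passes through each zone, so ΔH = q·Σ(L_j/K_j) — the zones act as resistances in series.
Σ(L/K) = 268/7.96 + 168/0.600 + 84.5/512 = 33.67 + 280.0 + 0.1650 = 313.8 d
q = ΔH / Σ(L/K) = 3.80 / 313.8 = 0.01211 m/d (same in every zone)
Zone A: v = q/n = 0.01211/0.05 = 0.2422 m/d → t_A = 268/0.2422 = 1107 d
Zone B: v = q/n = 0.01211/0.17 = 0.07123 m/d → t_B = 168/0.07123 = 2359 d
Zone C: v = q/n = 0.01211/0.29 = 0.04175 m/d → t_C = 84.5/0.04175 = 2024 d
Total t = 1107 + 2359 + 2024 = 5489 d
   = 5489 / 365 = 15.0 yr

15.0 years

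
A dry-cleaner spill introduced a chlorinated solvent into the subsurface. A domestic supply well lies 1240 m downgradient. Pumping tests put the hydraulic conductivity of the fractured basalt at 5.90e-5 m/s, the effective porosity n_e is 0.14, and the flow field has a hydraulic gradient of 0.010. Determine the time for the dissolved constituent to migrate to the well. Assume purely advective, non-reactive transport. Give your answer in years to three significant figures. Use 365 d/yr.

K = 5.90e-5 m/s × 86400 s/d = 5.098 m/d
Darcy flux q = K·i = 5.098 × 0.010 = 0.05098 m/d
Seepage velocity v = q / n = 0.05098 / 0.14 = 0.3641 m/d
t = L / v = 1240 / 0.3641 = 3406 d
   = 3406 / 365 = 9.33 yr

9.33 years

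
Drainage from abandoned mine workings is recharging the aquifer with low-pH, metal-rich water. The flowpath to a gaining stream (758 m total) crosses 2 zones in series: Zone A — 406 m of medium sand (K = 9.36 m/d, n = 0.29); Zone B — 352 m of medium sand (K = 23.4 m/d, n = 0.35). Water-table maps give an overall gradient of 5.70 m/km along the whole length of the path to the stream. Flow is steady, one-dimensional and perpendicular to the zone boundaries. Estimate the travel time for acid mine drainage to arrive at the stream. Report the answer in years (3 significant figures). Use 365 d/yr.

Continuity: the same q passes through each zone, so ΔH = q·Σ(L_j/K_j) — the zones act as resistances in series.
Σ(L/K) = 406/9.36 + 352/23.4 = 43.38 + 15.04 = 58.42 d
K_eq = L_total / Σ(L/K) = 758 / 58.42 = 12.98 m/d
q = K_eq · i = 12.98 × 0.0057 = 0.07396 m/d (same in every zone)
Zone A: v = q/n = 0.07396/0.29 = 0.2550 m/d → t_A = 406/0.2550 = 1592 d
Zone B: v = q/n = 0.07396/0.35 = 0.2113 m/d → t_B = 352/0.2113 = 1666 d
Total t = 1592 + 1666 = 3258 d
   = 3258 / 365 = 8.93 yr

8.93 years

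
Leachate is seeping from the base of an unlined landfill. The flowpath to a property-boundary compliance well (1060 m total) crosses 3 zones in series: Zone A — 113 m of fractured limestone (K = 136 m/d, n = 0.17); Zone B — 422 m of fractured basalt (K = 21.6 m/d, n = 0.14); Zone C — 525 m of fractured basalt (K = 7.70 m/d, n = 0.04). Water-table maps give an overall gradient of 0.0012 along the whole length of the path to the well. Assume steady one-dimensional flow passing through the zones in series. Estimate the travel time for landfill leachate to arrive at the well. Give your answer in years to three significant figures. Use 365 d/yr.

Continuity: the same q passes through each zone, so ΔH = q·Σ(L_j/K_j) — the zones act as resistances in series.
Σ(L/K) = 113/136 + 422/21.6 + 525/7.70 = 0.8309 + 19.54 + 68.18 = 88.55 d
K_eq = L_total / Σ(L/K) = 1060 / 88.55 = 11.97 m/d
q = K_eq · i = 11.97 × 0.0012 = 0.01436 m/d (same in every zone)
Zone A: v = q/n = 0.01436/0.17 = 0.08450 m/d → t_A = 113/0.08450 = 1337 d
Zone B: v = q/n = 0.01436/0.14 = 0.1026 m/d → t_B = 422/0.1026 = 4113 d
Zone C: v = q/n = 0.01436/0.04 = 0.3591 m/d → t_C = 525/0.3591 = 1462 d
Total t = 1337 + 4113 + 1462 = 6912 d
   = 6912 / 365 = 18.9 yr

18.9 years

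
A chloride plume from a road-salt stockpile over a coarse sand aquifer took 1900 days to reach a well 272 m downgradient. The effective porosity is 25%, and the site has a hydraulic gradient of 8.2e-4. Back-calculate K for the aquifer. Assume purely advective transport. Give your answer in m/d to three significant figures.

43.6 m/d

v = L / t = 272 / 1900 = 0.1432 m/d
K = v · n / i = 0.1432 × 0.25 / 8.2e-4 = 43.6 m/d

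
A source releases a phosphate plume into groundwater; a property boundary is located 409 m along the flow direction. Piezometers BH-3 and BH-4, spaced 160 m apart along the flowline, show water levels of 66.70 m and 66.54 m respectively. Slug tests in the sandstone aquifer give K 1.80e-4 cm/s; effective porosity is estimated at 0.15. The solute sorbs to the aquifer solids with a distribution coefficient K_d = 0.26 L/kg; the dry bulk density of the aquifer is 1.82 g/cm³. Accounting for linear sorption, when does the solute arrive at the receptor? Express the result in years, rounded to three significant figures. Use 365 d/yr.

4490 years

Hydraulic gradient i = (66.70 − 66.54) / 160 = 0.16 / 160 = 0.001000
K = 1.80e-4 cm/s × 864 = 0.1555 m/d
Darcy flux q = K·i = 0.1555 × 0.001000 = 1.555e-4 m/d
Seepage velocity v = q / n = 1.555e-4 / 0.15 = 0.001037 m/d
Retardation R = 1 + ρ_b·K_d/n = 1 + 1.82×0.26/0.15 = 4.155
Contaminant velocity v_c = v/R = 0.001037/4.155 = 2.496e-4 m/d
t = L/v_c = 409/2.496e-4 = 1.639e6 d
   = 1.639e6/365 = 4490 yr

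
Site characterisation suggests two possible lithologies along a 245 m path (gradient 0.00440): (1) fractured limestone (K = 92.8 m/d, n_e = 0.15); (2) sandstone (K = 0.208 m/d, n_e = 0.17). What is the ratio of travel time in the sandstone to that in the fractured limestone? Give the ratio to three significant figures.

506

Unit 1 (fractured limestone): v = 92.8×0.0044/0.15 = 2.722 m/d, t = 245/2.722 = 90.00 d
Unit 2 (sandstone): v = 0.208×0.0044/0.17 = 0.005384 m/d, t = 245/0.005384 = 45510 d
t(sandstone) / t(fractured limestone) = 45510/90.00 = 506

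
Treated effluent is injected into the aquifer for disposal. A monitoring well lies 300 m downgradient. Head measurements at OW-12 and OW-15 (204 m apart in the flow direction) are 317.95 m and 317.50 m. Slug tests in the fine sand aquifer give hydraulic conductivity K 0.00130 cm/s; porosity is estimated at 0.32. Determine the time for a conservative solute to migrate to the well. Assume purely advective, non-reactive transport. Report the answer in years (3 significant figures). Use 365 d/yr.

Hydraulic gradient i = (317.95 − 317.50) / 204 = 0.45 / 204 = 0.002206
K = 0.00130 cm/s × 864 = 1.123 m/d
Darcy flux q = K·i = 1.123 × 0.002206 = 0.002478 m/d
Seepage velocity v = q / n = 0.002478 / 0.32 = 0.007743 m/d
t = L / v = 300 / 0.007743 = 38750 d
   = 38750 / 365 = 106 yr

106 years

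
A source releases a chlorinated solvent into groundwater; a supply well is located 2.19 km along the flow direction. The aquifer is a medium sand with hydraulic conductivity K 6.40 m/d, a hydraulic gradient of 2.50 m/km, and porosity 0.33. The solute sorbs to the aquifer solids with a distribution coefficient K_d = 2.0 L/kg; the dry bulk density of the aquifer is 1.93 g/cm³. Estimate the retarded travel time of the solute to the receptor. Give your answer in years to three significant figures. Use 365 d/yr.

1570 years

q = Ki = 6.40 × 0.0025 = 0.01600 m/d
v_s = q/n_e = 0.01600/0.33 = 0.04848 m/d
Retardation R = 1 + ρ_b·K_d/n = 1 + 1.93×2.0/0.33 = 12.70
Contaminant velocity v_c = v/R = 0.04848/12.70 = 0.003819 m/d
L = 2.19 km = 2190 m
t = L/v_c = 2190/0.003819 = 573500 d
   = 573500/365 = 1570 yr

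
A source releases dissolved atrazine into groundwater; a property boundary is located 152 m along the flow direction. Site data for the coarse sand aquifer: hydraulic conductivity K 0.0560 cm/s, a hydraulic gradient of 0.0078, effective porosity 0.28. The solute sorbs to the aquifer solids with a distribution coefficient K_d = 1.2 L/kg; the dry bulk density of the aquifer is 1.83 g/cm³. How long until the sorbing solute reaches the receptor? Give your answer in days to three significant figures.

K = 0.0560 cm/s × 864 = 48.38 m/d
Darcy flux q = K·i = 48.38 × 0.0078 = 0.3774 m/d
v_s = q/n_e = 0.3774/0.28 = 1.348 m/d
Retardation R = 1 + ρ_b·K_d/n = 1 + 1.83×1.2/0.28 = 8.843
Contaminant velocity v_c = v/R = 1.348/8.843 = 0.1524 m/d
t = L/v_c = 152/0.1524 = 997.2 d

997 days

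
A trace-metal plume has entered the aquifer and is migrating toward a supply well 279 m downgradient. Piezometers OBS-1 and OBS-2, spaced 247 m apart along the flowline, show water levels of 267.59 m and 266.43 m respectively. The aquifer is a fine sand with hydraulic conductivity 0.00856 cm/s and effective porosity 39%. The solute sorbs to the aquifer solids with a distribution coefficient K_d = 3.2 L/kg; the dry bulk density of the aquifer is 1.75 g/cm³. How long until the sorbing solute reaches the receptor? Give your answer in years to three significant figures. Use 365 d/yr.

132 years

Hydraulic gradient i = (267.59 − 266.43) / 247 = 1.16 / 247 = 0.004696
K = 0.00856 cm/s × 864 = 7.396 m/d
Darcy flux q = K·i = 7.396 × 0.004696 = 0.03473 m/d
v_s = q/n_e = 0.03473/0.39 = 0.08906 m/d
Retardation R = 1 + ρ_b·K_d/n = 1 + 1.75×3.2/0.39 = 15.36
Contaminant velocity v_c = v/R = 0.08906/15.36 = 0.005799 m/d
t = L/v_c = 279/0.005799 = 48120 d
   = 48120/365 = 132 yr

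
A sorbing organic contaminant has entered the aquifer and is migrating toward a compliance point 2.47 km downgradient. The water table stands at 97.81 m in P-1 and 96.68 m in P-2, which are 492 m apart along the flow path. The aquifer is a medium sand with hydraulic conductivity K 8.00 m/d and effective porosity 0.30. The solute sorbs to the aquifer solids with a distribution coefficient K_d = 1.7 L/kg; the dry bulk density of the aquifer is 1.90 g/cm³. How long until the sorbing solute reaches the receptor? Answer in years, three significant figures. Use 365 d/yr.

1300 years

Hydraulic gradient i = (97.81 − 96.68) / 492 = 1.13 / 492 = 0.002297
Darcy flux q = K·i = 8.00 × 0.002297 = 0.01837 m/d
v = Ki/n = 8.00·0.002297/0.30 = 0.06125 m/d
Retardation R = 1 + ρ_b·K_d/n = 1 + 1.90×1.7/0.30 = 11.77
Contaminant velocity v_c = v/R = 0.06125/11.77 = 0.005205 m/d
L = 2.47 km = 2470 m
t = L/v_c = 2470/0.005205 = 474500 d
   = 474500/365 = 1300 yr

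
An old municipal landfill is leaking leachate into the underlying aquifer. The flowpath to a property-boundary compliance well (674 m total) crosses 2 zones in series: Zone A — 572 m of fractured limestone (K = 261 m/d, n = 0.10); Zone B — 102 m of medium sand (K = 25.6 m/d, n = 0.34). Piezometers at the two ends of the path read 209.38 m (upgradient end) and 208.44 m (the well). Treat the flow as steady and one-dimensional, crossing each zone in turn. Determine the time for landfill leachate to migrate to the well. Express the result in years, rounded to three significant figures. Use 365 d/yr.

Total head drop ΔH = 209.38 − 208.44 = 0.94 m
Steady 1-D flow in series ⇒ the Darcy flux q is identical in every zone and the zone head losses add (resistances L/K in series).
Σ(L/K) = 572/261 + 102/25.6 = 2.192 + 3.984 = 6.176 d
q = ΔH / Σ(L/K) = 0.94 / 6.176 = 0.1522 m/d (same in every zone)
Zone A: v = q/n = 0.1522/0.10 = 1.522 m/d → t_A = 572/1.522 = 375.8 d
Zone B: v = q/n = 0.1522/0.34 = 0.4477 m/d → t_B = 102/0.4477 = 227.9 d
Total t = 375.8 + 227.9 = 603.7 d
   = 603.7 / 365 = 1.65 yr

1.65 years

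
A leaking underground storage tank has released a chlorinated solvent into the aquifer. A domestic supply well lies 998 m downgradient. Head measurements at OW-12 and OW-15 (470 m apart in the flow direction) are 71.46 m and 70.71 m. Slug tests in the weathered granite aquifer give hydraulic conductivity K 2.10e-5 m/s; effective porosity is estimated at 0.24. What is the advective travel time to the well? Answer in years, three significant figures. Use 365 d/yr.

Hydraulic gradient i = (71.46 − 70.71) / 470 = 0.75 / 470 = 0.001596
K = 2.10e-5 m/s × 86400 s/d = 1.814 m/d
q = Ki = 1.814 × 0.001596 = 0.002895 m/d
Average linear velocity = 0.002895 / 0.24 = 0.01206 m/d
t = L / v = 998 / 0.01206 = 82730 d
   = 82730 / 365 = 227 yr

227 years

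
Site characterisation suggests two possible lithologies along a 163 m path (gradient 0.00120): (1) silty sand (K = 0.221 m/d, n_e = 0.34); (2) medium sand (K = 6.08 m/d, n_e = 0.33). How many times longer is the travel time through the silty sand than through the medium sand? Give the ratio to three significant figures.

Unit 1 (silty sand): v = 0.221×0.0012/0.34 = 7.800e-4 m/d, t = 163/7.800e-4 = 209000 d
Unit 2 (medium sand): v = 6.08×0.0012/0.33 = 0.02211 m/d, t = 163/0.02211 = 7373 d
t(silty sand) / t(medium sand) = 209000/7373 = 28.3

28.3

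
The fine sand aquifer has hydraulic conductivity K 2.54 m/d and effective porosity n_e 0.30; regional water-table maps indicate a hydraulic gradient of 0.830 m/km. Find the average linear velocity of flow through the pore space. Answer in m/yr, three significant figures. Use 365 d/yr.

Specific discharge q = 2.54 × 8.3e-4 = 0.002108 m/d
v_s = q/n_e = 0.002108/0.30 = 0.007027 m/d
   = 0.007027 × 365 = 2.56 m/yr

2.56 m/yr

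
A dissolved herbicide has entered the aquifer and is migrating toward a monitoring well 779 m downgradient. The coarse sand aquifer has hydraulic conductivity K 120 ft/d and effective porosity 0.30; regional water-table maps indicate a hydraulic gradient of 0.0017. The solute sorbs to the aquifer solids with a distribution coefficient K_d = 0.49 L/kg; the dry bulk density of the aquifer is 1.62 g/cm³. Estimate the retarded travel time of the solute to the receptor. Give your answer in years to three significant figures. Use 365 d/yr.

K = 120 ft/d × 0.3048 = 36.58 m/d
Darcy flux q = K·i = 36.58 × 0.0017 = 0.06218 m/d
Average linear velocity = 0.06218 / 0.30 = 0.2073 m/d
Retardation R = 1 + ρ_b·K_d/n = 1 + 1.62×0.49/0.30 = 3.646
Contaminant velocity v_c = v/R = 0.2073/3.646 = 0.05685 m/d
t = L/v_c = 779/0.05685 = 13700 d
   = 13700/365 = 37.5 yr

37.5 years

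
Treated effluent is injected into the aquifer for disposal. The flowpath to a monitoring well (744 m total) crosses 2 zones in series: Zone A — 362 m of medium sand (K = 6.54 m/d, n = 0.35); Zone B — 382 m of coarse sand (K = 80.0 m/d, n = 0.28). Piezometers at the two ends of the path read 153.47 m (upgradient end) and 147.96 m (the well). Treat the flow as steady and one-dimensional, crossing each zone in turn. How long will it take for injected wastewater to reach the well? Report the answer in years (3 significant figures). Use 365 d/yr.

Total head drop ΔH = 153.47 − 147.96 = 5.51 m
Steady 1-D flow in series ⇒ the Darcy flux q is identical in every zone and the zone head losses add (resistances L/K in series).
Σ(L/K) = 362/6.54 + 382/80.0 = 55.35 + 4.775 = 60.13 d
q = ΔH / Σ(L/K) = 5.51 / 60.13 = 0.09164 m/d (same in every zone)
Zone A: v = q/n = 0.09164/0.35 = 0.2618 m/d → t_A = 362/0.2618 = 1383 d
Zone B: v = q/n = 0.09164/0.28 = 0.3273 m/d → t_B = 382/0.3273 = 1167 d
Total t = 1383 + 1167 = 2550 d
   = 2550 / 365 = 6.99 yr

6.99 years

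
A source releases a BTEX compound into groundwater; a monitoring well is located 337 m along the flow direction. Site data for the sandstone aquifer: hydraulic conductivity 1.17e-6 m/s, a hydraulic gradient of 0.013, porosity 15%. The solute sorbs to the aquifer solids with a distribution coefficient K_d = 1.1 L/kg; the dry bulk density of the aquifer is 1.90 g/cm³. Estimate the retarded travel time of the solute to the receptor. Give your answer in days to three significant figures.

574000 days

K = 1.17e-6 m/s × 86400 s/d = 0.1011 m/d
q = Ki = 0.1011 × 0.013 = 0.001314 m/d
v = Ki/n = 0.1011·0.013/0.15 = 0.008761 m/d
Retardation R = 1 + ρ_b·K_d/n = 1 + 1.90×1.1/0.15 = 14.93
Contaminant velocity v_c = v/R = 0.008761/14.93 = 5.867e-4 m/d
t = L/v_c = 337/5.867e-4 = 574400 d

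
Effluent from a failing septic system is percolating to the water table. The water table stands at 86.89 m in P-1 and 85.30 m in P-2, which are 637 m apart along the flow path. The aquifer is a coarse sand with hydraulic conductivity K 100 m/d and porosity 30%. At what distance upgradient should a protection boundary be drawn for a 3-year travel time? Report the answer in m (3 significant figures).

Hydraulic gradient i = (86.89 − 85.30) / 637 = 1.59 / 637 = 0.002496
Specific discharge q = 100 × 0.002496 = 0.2496 m/d
v = Ki/n = 100·0.002496/0.30 = 0.8320 m/d
T = 3 yr × 365 = 1095 d
L = v × T = 0.8320 × 1095 = 911.1 m

911 m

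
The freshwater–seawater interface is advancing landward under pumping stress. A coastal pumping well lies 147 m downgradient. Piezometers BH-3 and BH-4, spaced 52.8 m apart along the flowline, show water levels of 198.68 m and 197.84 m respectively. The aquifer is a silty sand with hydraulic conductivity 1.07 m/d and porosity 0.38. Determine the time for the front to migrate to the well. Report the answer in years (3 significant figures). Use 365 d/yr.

8.99 years

Hydraulic gradient i = (198.68 − 197.84) / 52.8 = 0.84 / 52.8 = 0.01591
Specific discharge q = 1.07 × 0.01591 = 0.01702 m/d
Seepage velocity v = q / n = 0.01702 / 0.38 = 0.04480 m/d
t = L / v = 147 / 0.04480 = 3281 d
   = 3281 / 365 = 8.99 yr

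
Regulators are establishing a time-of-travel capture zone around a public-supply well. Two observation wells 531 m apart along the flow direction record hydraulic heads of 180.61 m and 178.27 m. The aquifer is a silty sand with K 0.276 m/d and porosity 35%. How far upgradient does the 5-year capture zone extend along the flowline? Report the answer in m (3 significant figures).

Hydraulic gradient i = (180.61 − 178.27) / 531 = 2.34 / 531 = 0.004407
q = Ki = 0.276 × 0.004407 = 0.001216 m/d
v_s = q/n_e = 0.001216/0.35 = 0.003475 m/d
T = 5 yr × 365 = 1825 d
L = v × T = 0.003475 × 1825 = 6.342 m

6.34 m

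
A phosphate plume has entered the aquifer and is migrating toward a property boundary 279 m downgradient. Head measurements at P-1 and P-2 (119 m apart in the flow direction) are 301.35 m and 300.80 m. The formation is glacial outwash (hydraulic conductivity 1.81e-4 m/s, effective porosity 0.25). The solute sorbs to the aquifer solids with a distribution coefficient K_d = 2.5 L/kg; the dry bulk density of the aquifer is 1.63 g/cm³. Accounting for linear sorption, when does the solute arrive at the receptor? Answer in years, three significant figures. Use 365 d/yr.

45.7 years

Hydraulic gradient i = (301.35 − 300.80) / 119 = 0.55 / 119 = 0.004622
K = 1.81e-4 m/s × 86400 s/d = 15.64 m/d
q = Ki = 15.64 × 0.004622 = 0.07228 m/d
Average linear velocity = 0.07228 / 0.25 = 0.2891 m/d
Retardation R = 1 + ρ_b·K_d/n = 1 + 1.63×2.5/0.25 = 17.30
Contaminant velocity v_c = v/R = 0.2891/17.30 = 0.01671 m/d
t = L/v_c = 279/0.01671 = 16690 d
   = 16690/365 = 45.7 yr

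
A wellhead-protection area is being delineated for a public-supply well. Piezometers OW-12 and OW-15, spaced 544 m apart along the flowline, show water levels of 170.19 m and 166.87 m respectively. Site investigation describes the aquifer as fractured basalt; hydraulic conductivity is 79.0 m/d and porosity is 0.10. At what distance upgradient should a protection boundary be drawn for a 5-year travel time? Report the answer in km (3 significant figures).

8.80 km

Hydraulic gradient i = (170.19 − 166.87) / 544 = 3.32 / 544 = 0.006103
q = Ki = 79.0 × 0.006103 = 0.4821 m/d
v = Ki/n = 79.0·0.006103/0.10 = 4.821 m/d
T = 5 yr × 365 = 1825 d
L = v × T = 4.821 × 1825 = 8799 m
   = 8.80 km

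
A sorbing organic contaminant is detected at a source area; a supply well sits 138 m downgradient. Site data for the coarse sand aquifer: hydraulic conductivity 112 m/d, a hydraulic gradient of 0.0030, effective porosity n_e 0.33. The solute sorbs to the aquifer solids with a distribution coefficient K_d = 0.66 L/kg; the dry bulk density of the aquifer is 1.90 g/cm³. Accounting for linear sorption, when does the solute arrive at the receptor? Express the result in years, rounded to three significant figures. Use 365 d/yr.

1.78 years

Darcy flux q = K·i = 112 × 0.0030 = 0.3360 m/d
v_s = q/n_e = 0.3360/0.33 = 1.018 m/d
Retardation R = 1 + ρ_b·K_d/n = 1 + 1.90×0.66/0.33 = 4.800
Contaminant velocity v_c = v/R = 1.018/4.800 = 0.2121 m/d
t = L/v_c = 138/0.2121 = 650.6 d
   = 650.6/365 = 1.78 yr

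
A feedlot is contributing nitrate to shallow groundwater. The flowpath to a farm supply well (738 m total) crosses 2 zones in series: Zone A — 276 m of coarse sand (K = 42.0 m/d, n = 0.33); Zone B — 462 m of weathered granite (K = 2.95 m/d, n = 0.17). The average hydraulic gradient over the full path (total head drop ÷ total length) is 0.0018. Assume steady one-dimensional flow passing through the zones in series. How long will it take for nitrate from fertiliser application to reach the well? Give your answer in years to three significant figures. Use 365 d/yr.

Continuity: the same q passes through each zone, so ΔH = q·Σ(L_j/K_j) — the zones act as resistances in series.
Σ(L/K) = 276/42.0 + 462/2.95 = 6.571 + 156.6 = 163.2 d
K_eq = L_total / Σ(L/K) = 738 / 163.2 = 4.523 m/d
q = K_eq · i = 4.523 × 0.0018 = 0.008141 m/d (same in every zone)
Zone A: v = q/n = 0.008141/0.33 = 0.02467 m/d → t_A = 276/0.02467 = 11190 d
Zone B: v = q/n = 0.008141/0.17 = 0.04789 m/d → t_B = 462/0.04789 = 9648 d
Total t = 11190 + 9648 = 20840 d
   = 20840 / 365 = 57.1 yr

57.1 years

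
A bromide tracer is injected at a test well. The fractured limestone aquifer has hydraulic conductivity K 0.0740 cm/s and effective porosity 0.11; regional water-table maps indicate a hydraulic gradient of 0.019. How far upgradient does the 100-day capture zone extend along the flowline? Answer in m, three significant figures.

K = 0.0740 cm/s × 864 = 63.94 m/d
q = Ki = 63.94 × 0.019 = 1.215 m/d
v = Ki/n = 63.94·0.019/0.11 = 11.04 m/d
L = v × T = 11.04 × 100 = 1104 m

1100 m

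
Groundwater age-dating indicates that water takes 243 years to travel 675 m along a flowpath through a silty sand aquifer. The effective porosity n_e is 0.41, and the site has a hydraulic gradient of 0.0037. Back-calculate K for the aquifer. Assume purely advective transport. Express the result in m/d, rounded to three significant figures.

t = 243 years = 88700 d
v = L / t = 675 / 88700 = 0.007610 m/d
K = v · n / i = 0.007610 × 0.41 / 0.0037 = 0.843 m/d

0.843 m/d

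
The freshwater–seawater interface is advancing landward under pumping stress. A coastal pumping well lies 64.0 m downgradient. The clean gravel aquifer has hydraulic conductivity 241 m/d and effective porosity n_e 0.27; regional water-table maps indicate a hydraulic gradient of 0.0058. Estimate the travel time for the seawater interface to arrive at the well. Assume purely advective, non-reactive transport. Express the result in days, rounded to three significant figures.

Specific discharge q = 241 × 0.0058 = 1.398 m/d
v = Ki/n = 241·0.0058/0.27 = 5.177 m/d
t = L / v = 64.0 / 5.177 = 12.36 d

12.4 days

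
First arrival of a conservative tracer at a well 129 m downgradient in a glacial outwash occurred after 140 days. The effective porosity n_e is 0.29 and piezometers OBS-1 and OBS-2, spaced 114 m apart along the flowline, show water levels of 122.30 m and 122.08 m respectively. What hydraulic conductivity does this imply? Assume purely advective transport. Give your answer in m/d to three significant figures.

138 m/d

Hydraulic gradient i = (122.30 − 122.08) / 114 = 0.22 / 114 = 0.001930
v = L / t = 129 / 140 = 0.9214 m/d
K = v · n / i = 0.9214 × 0.29 / 0.001930 = 138 m/d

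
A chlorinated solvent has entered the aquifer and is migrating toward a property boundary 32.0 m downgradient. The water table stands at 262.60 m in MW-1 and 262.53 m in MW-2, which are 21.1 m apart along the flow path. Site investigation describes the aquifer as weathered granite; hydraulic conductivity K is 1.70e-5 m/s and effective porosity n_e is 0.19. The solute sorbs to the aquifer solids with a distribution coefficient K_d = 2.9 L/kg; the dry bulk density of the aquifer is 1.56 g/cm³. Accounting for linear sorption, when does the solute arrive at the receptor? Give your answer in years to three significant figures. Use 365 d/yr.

Hydraulic gradient i = (262.60 − 262.53) / 21.1 = 0.07 / 21.1 = 0.003318
K = 1.70e-5 m/s × 86400 s/d = 1.469 m/d
Darcy flux q = K·i = 1.469 × 0.003318 = 0.004873 m/d
Average linear velocity = 0.004873 / 0.19 = 0.02565 m/d
Retardation R = 1 + ρ_b·K_d/n = 1 + 1.56×2.9/0.19 = 24.81
Contaminant velocity v_c = v/R = 0.02565/24.81 = 0.001034 m/d
t = L/v_c = 32.0/0.001034 = 30960 d
   = 30960/365 = 84.8 yr

84.8 years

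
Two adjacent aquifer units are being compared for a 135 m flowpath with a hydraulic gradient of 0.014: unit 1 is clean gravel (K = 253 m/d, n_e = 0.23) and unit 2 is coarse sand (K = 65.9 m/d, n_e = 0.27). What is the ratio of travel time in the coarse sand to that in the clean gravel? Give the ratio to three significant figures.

Unit 1 (clean gravel): v = 253×0.014/0.23 = 15.40 m/d, t = 135/15.40 = 8.766 d
Unit 2 (coarse sand): v = 65.9×0.014/0.27 = 3.417 m/d, t = 135/3.417 = 39.51 d
t(coarse sand) / t(clean gravel) = 39.51/8.766 = 4.51

4.51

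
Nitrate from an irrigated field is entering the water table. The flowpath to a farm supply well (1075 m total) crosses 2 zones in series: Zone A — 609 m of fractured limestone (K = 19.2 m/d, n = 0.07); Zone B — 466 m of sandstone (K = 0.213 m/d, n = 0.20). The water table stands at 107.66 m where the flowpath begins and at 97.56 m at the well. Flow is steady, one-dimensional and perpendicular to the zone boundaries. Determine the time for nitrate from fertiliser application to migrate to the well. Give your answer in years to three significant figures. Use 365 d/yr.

Total head drop ΔH = 107.66 − 97.56 = 10.10 m
Continuity: the same q passes through each zone, so ΔH = q·Σ(L_j/K_j) — the zones act as resistances in series.
Σ(L/K) = 609/19.2 + 466/0.213 = 31.72 + 2188 = 2220 d
q = ΔH / Σ(L/K) = 10.10 / 2220 = 0.004551 m/d (same in every zone)
Zone A: v = q/n = 0.004551/0.07 = 0.06501 m/d → t_A = 609/0.06501 = 9368 d
Zone B: v = q/n = 0.004551/0.20 = 0.02275 m/d → t_B = 466/0.02275 = 20480 d
Total t = 9368 + 20480 = 29850 d
   = 29850 / 365 = 81.8 yr

81.8 years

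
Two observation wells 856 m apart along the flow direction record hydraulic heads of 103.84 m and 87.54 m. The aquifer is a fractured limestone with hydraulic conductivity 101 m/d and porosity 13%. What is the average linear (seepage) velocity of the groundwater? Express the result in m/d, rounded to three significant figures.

Hydraulic gradient i = (103.84 − 87.54) / 856 = 16.30 / 856 = 0.01904
q = Ki = 101 × 0.01904 = 1.923 m/d
Seepage velocity v = q / n = 1.923 / 0.13 = 14.79 m/d

14.8 m/d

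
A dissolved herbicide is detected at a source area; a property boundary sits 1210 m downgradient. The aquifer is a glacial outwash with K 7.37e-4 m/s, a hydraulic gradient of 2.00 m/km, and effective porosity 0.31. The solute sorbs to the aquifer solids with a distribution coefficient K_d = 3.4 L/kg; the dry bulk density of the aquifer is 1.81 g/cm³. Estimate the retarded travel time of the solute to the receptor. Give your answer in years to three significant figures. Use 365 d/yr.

168 years

K = 7.37e-4 m/s × 86400 s/d = 63.68 m/d
q = Ki = 63.68 × 0.0020 = 0.1274 m/d
Average linear velocity = 0.1274 / 0.31 = 0.4108 m/d
Retardation R = 1 + ρ_b·K_d/n = 1 + 1.81×3.4/0.31 = 20.85
Contaminant velocity v_c = v/R = 0.4108/20.85 = 0.01970 m/d
t = L/v_c = 1210/0.01970 = 61420 d
   = 61420/365 = 168 yr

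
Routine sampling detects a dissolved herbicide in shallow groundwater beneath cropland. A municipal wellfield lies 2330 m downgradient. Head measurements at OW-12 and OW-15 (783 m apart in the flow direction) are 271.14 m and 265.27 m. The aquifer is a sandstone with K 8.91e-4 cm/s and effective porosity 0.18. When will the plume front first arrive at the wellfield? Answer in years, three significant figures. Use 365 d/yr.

Hydraulic gradient i = (271.14 − 265.27) / 783 = 5.87 / 783 = 0.007497
K = 8.91e-4 cm/s × 864 = 0.7698 m/d
Darcy flux q = K·i = 0.7698 × 0.007497 = 0.005771 m/d
Average linear velocity = 0.005771 / 0.18 = 0.03206 m/d
t = L / v = 2330 / 0.03206 = 72670 d
   = 72670 / 365 = 199 yr

199 years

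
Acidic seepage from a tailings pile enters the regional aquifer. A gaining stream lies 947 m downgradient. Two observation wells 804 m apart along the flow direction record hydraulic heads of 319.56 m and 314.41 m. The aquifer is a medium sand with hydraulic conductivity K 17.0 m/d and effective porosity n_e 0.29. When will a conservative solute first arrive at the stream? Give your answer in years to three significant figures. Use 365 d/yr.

Hydraulic gradient i = (319.56 − 314.41) / 804 = 5.15 / 804 = 0.006405
q = Ki = 17.0 × 0.006405 = 0.1089 m/d
v = Ki/n = 17.0·0.006405/0.29 = 0.3755 m/d
t = L / v = 947 / 0.3755 = 2522 d
   = 2522 / 365 = 6.91 yr

6.91 years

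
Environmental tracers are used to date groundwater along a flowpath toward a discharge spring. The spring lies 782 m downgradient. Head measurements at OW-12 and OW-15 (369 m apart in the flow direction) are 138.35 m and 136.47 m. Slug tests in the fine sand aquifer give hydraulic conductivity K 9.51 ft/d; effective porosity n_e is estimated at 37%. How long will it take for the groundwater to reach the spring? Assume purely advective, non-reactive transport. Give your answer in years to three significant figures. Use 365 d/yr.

53.7 years

Hydraulic gradient i = (138.35 − 136.47) / 369 = 1.88 / 369 = 0.005095
K = 9.51 ft/d × 0.3048 = 2.899 m/d
Darcy flux q = K·i = 2.899 × 0.005095 = 0.01477 m/d
Average linear velocity = 0.01477 / 0.37 = 0.03991 m/d
t = L / v = 782 / 0.03991 = 19590 d
   = 19590 / 365 = 53.7 yr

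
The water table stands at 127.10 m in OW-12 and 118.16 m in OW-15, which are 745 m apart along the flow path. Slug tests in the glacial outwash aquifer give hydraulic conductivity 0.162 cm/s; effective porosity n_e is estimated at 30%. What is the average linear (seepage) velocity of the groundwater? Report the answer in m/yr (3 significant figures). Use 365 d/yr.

2040 m/yr

Hydraulic gradient i = (127.10 − 118.16) / 745 = 8.94 / 745 = 0.01200
K = 0.162 cm/s × 864 = 140.0 m/d
Darcy flux q = K·i = 140.0 × 0.01200 = 1.680 m/d
Seepage velocity v = q / n = 1.680 / 0.30 = 5.599 m/d
   = 5.599 × 365 = 2040 m/yr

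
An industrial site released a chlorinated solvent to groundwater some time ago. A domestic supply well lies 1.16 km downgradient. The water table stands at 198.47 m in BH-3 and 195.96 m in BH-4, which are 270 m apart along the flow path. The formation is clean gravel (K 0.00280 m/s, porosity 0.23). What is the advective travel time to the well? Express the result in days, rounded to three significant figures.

Hydraulic gradient i = (198.47 − 195.96) / 270 = 2.51 / 270 = 0.009296
K = 0.00280 m/s × 86400 s/d = 241.9 m/d
Darcy flux q = K·i = 241.9 × 0.009296 = 2.249 m/d
Average linear velocity = 2.249 / 0.23 = 9.778 m/d
L = 1.16 km = 1160 m
t = L / v = 1160 / 9.778 = 118.6 d

119 days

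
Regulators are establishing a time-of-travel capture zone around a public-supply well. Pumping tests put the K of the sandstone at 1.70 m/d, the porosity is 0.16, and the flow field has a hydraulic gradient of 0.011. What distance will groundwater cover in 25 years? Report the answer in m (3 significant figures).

Darcy flux q = K·i = 1.70 × 0.011 = 0.01870 m/d
Seepage velocity v = q / n = 0.01870 / 0.16 = 0.1169 m/d
T = 25 yr × 365 = 9125 d
L = v × T = 0.1169 × 9125 = 1066 m

1070 m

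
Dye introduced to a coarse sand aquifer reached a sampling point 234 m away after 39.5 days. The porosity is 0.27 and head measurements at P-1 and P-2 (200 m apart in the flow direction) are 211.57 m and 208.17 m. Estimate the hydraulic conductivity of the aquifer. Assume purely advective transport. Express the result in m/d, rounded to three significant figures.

Hydraulic gradient i = (211.57 − 208.17) / 200 = 3.40 / 200 = 0.01700
v = L / t = 234 / 39.5 = 5.924 m/d
K = v · n / i = 5.924 × 0.27 / 0.01700 = 94.1 m/d

94.1 m/d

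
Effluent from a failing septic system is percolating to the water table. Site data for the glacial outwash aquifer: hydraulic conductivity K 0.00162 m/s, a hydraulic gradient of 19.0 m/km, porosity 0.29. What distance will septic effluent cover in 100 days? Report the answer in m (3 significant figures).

917 m

K = 0.00162 m/s × 86400 s/d = 140.0 m/d
Specific discharge q = 140.0 × 0.019 = 2.659 m/d
Average linear velocity = 2.659 / 0.29 = 9.170 m/d
L = v × T = 9.170 × 100 = 917.0 m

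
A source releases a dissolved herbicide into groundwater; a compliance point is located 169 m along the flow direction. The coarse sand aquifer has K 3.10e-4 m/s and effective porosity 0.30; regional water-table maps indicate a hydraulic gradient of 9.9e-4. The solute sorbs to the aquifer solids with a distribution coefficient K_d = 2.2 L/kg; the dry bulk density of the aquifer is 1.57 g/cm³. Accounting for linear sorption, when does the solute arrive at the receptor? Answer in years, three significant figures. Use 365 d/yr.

K = 3.10e-4 m/s × 86400 s/d = 26.78 m/d
Darcy flux q = K·i = 26.78 × 9.9e-4 = 0.02652 m/d
v = Ki/n = 26.78·9.9e-4/0.30 = 0.08839 m/d
Retardation R = 1 + ρ_b·K_d/n = 1 + 1.57×2.2/0.30 = 12.51
Contaminant velocity v_c = v/R = 0.08839/12.51 = 0.007063 m/d
t = L/v_c = 169/0.007063 = 23930 d
   = 23930/365 = 65.6 yr

65.6 years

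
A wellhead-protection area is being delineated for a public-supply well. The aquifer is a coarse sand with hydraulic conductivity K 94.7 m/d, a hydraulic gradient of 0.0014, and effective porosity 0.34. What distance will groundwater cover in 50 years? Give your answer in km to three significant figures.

7.12 km

Specific discharge q = 94.7 × 0.0014 = 0.1326 m/d
Seepage velocity v = q / n = 0.1326 / 0.34 = 0.3899 m/d
T = 50 yr × 365 = 18250 d
L = v × T = 0.3899 × 18250 = 7116 m
   = 7.12 km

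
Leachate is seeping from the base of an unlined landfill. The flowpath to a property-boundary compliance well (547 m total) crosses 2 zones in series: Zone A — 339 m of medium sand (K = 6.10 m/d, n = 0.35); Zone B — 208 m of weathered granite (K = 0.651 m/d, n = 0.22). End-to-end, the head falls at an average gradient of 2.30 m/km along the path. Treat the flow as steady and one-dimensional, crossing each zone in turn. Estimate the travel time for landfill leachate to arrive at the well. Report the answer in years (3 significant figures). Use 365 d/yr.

134 years

For zones in series the flux q is common to all zones; the equivalent conductivity is the harmonic (thickness-weighted) mean, K_eq = L_total / Σ(L_j/K_j).
Σ(L/K) = 339/6.10 + 208/0.651 = 55.57 + 319.5 = 375.1 d
K_eq = L_total / Σ(L/K) = 547 / 375.1 = 1.458 m/d
q = K_eq · i = 1.458 × 0.0023 = 0.003354 m/d (same in every zone)
Zone A: v = q/n = 0.003354/0.35 = 0.009583 m/d → t_A = 339/0.009583 = 35370 d
Zone B: v = q/n = 0.003354/0.22 = 0.01525 m/d → t_B = 208/0.01525 = 13640 d
Total t = 35370 + 13640 = 49020 d
   = 49020 / 365 = 134 yr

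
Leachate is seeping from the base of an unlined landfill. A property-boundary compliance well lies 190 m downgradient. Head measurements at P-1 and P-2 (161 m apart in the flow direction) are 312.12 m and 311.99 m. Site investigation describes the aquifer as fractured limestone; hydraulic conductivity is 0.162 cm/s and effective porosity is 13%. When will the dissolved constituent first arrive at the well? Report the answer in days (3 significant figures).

219 days

Hydraulic gradient i = (312.12 − 311.99) / 161 = 0.13 / 161 = 8.075e-4
K = 0.162 cm/s × 864 = 140.0 m/d
q = Ki = 140.0 × 8.075e-4 = 0.1130 m/d
v_s = q/n_e = 0.1130/0.13 = 0.8694 m/d
t = L / v = 190 / 0.8694 = 218.5 d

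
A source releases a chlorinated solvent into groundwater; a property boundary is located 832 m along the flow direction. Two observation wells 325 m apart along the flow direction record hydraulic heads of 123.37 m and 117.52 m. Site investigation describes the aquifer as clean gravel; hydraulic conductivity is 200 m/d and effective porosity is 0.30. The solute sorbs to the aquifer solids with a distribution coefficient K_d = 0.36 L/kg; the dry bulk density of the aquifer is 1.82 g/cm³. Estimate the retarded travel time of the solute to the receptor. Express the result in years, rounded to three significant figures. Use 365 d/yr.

Hydraulic gradient i = (123.37 − 117.52) / 325 = 5.85 / 325 = 0.01800
q = Ki = 200 × 0.01800 = 3.600 m/d
Average linear velocity = 3.600 / 0.30 = 12.00 m/d
Retardation R = 1 + ρ_b·K_d/n = 1 + 1.82×0.36/0.30 = 3.184
Contaminant velocity v_c = v/R = 12.00/3.184 = 3.769 m/d
t = L/v_c = 832/3.769 = 220.8 d
   = 220.8/365 = 0.605 yr

0.605 years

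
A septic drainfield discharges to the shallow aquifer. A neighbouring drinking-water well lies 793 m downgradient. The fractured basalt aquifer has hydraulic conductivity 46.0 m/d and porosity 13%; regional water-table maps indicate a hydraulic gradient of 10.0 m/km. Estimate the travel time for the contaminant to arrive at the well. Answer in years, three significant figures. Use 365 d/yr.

0.614 years

Darcy flux q = K·i = 46.0 × 0.010 = 0.4600 m/d
v_s = q/n_e = 0.4600/0.13 = 3.538 m/d
t = L / v = 793 / 3.538 = 224.1 d
   = 224.1 / 365 = 0.614 yr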